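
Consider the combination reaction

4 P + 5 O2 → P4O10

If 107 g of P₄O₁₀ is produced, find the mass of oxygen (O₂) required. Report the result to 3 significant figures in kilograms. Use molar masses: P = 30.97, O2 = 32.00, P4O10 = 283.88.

n(P4O10) = 107.0 g / 283.88 g/mol = 0.3769 mol.
From the equation the P4O10:O2 mole ratio is 1:5, so n(O2) = 0.3769 × 5/1 = 1.885 mol.
Mass of O2 = 1.885 mol × 32.00 g/mol = 60.31 g.
Converting to kg: 60.31 g = 0.0603 kg.

0.0603 kg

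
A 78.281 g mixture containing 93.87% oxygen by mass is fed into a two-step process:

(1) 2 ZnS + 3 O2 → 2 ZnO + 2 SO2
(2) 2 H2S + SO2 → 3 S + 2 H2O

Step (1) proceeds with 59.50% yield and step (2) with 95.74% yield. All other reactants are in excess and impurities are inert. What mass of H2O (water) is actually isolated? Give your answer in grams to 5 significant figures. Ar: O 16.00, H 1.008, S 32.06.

Pure O2 = 78.281 × 0.9387 = 73.4824 g.
M(O2) = 2(16.00) = 32.00 g/mol.
M(H2O) = 2(1.008) + 16.00 = 18.016 g/mol.
n(O2) = 73.4824 / 32.00 = 2.29632 mol.
Step 1 (O2:SO2 = 3:2): theoretical n(SO2) = 1.53088 mol; at 59.50% yield, n(SO2) = 0.910875 mol.
Step 2 (SO2:H2O = 1:2): theoretical n(H2O) = 1.82175 mol, so theoretical mass = 1.82175 × 18.016 = 32.8207 g.
At 95.74% yield, actual mass of H2O = 32.8207 × 0.9574 = 31.4225 g.

31.422 g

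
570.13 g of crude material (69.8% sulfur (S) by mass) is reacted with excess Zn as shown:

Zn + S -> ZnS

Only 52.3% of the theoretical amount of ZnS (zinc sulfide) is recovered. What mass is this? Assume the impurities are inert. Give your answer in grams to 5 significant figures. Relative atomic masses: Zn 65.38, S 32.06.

Pure S available = 570.13 g × 0.698 = 397.951 g.
M(S) = 32.06 g/mol.
M(ZnS) = 65.38 + 32.06 = 97.44 g/mol.
n(S) = 397.951 g / 32.06 g/mol = 12.4127 mol.
From the equation the S:ZnS mole ratio is 1:1, so n(ZnS) = 12.4127 × 1/1 = 12.4127 mol.
Mass of ZnS = 12.4127 mol × 97.44 g/mol = 1209.49 g.
Actual mass collected = 1209.49 g × 0.523 = 632.564 g.

632.56 g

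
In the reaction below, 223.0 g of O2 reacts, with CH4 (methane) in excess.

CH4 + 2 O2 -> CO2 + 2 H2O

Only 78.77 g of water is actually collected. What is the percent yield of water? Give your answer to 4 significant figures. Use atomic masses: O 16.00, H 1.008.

62.74 %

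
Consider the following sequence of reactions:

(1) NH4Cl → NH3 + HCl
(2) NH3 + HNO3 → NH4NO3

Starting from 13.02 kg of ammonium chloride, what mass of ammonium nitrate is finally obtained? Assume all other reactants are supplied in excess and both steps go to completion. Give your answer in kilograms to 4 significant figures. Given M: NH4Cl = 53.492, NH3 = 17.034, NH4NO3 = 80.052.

13.02 kg = 13020 g.
n(NH4Cl) = 13020 / 53.492 = 243.40 mol.
Step 1 gives a 1:1 ratio of NH4Cl to NH3, so n(NH3) = 243.40 mol.
In step 2 the NH3:NH4NO3 ratio is 1:1, so n(NH4NO3) = 243.40 mol.
Mass of NH4NO3 = 243.40 × 80.052 = 19485 g = 19.48 kg.

19.48 kg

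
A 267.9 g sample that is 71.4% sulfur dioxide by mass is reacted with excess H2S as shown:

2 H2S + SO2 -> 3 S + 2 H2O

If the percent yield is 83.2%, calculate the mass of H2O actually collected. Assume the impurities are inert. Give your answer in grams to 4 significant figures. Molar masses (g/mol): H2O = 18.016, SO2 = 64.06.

Pure SO2 available = 267.9 g × 0.714 = 191.28 g.
n(SO2) = 191.28 g / 64.06 g/mol = 2.9860 mol.
From the equation the SO2:H2O mole ratio is 1:2, so n(H2O) = 2.9860 × 2/1 = 5.9719 mol.
Mass of H2O = 5.9719 mol × 18.016 g/mol = 107.59 g.
Actual mass collected = 107.59 g × 0.832 = 89.515 g.

89.51 g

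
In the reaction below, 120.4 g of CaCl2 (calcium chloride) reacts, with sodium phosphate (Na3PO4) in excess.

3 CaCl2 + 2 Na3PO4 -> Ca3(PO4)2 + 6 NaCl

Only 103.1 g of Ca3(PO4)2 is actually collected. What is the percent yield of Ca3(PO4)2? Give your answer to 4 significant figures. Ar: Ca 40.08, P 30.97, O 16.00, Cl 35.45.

91.91 %

M(CaCl2) = 40.08 + 2(35.45) = 110.98 g/mol.
M(Ca3(PO4)2) = 3(40.08) + 2(30.97) + 8(16.00) = 310.18 g/mol.
n(CaCl2) = 120.40 g / 110.98 g/mol = 1.0849 mol.
From the equation the CaCl2:Ca3(PO4)2 mole ratio is 3:1, so n(Ca3(PO4)2) = 1.0849 × 1/3 = 0.36163 mol.
Mass of Ca3(PO4)2 = 0.36163 mol × 310.18 g/mol = 112.17 g.
This is the theoretical yield. Percent yield = 103.1 g / 112.17 g × 100% = 91.915%.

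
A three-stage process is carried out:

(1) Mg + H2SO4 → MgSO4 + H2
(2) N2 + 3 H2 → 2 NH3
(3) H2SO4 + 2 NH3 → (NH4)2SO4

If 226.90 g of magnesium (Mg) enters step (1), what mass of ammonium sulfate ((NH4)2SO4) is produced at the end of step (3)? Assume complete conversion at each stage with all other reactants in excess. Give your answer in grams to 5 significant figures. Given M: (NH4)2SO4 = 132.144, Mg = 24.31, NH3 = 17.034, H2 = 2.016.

n(Mg) = 226.90 / 24.31 = 9.33361 mol.
Reaction (1): Mg→H2 ratio 1:1 ⇒ n(H2) = 9.33361 mol.
Reaction (2): H2→NH3 ratio 3:2 ⇒ n(NH3) = 6.22241 mol.
Reaction (3): NH3→(NH4)2SO4 ratio 2:1 ⇒ n((NH4)2SO4) = 3.11120 mol.
Mass of (NH4)2SO4 = 3.11120 × 132.144 = 411.127 g.

411.13 g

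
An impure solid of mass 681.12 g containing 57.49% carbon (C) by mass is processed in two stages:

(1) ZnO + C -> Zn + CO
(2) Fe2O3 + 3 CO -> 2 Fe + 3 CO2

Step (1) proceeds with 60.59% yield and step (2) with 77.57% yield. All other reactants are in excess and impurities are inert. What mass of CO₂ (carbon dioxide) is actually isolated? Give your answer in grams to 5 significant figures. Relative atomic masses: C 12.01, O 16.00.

Pure C = 681.12 × 0.5749 = 391.576 g.
M(C) = 12.01 g/mol.
M(CO2) = 12.01 + 2(16.00) = 44.01 g/mol.
n(C) = 391.576 / 12.01 = 32.6042 mol.
Step 1 (C:CO = 1:1): theoretical n(CO) = 32.6042 mol; at 60.59% yield, n(CO) = 19.7549 mol.
Step 2 (CO:CO2 = 3:3): theoretical n(CO2) = 19.7549 mol, so theoretical mass = 19.7549 × 44.01 = 869.411 g.
At 77.57% yield, actual mass of CO2 = 869.411 × 0.7757 = 674.402 g.

674.40 g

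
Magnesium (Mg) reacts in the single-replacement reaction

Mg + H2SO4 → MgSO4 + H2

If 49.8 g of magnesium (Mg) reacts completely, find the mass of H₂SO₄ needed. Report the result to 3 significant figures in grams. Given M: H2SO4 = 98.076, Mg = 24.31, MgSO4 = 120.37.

201 g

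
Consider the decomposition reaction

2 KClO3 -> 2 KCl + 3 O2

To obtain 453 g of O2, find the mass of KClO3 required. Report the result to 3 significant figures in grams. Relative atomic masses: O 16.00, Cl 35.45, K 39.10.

M(O2) = 2(16.00) = 32.00 g/mol.
M(KClO3) = 39.10 + 35.45 + 3(16.00) = 122.55 g/mol.
n(O2) = 453.0 g / 32.00 g/mol = 14.16 mol.
From the equation the O2:KClO3 mole ratio is 3:2, so n(KClO3) = 14.16 × 2/3 = 9.438 mol.
Mass of KClO3 = 9.438 mol × 122.55 g/mol = 1157 g.

1160 g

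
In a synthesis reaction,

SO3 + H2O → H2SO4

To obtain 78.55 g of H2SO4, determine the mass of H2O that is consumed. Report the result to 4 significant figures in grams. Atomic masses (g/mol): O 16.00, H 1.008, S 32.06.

M(H2SO4) = 2(1.008) + 32.06 + 4(16.00) = 98.076 g/mol.
M(H2O) = 2(1.008) + 16.00 = 18.016 g/mol.
n(H2SO4) = 78.550 g / 98.076 g/mol = 0.80091 mol.
From the equation the H2SO4:H2O mole ratio is 1:1, so n(H2O) = 0.80091 × 1/1 = 0.80091 mol.
Mass of H2O = 0.80091 mol × 18.016 g/mol = 14.429 g.

14.43 g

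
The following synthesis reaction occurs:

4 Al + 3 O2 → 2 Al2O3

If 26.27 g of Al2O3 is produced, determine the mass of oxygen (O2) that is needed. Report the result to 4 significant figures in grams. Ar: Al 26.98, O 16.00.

12.37 g

M(Al2O3) = 2(26.98) + 3(16.00) = 101.96 g/mol.
M(O2) = 2(16.00) = 32.00 g/mol.
n(Al2O3) = 26.270 g / 101.96 g/mol = 0.25765 mol.
From the equation the Al2O3:O2 mole ratio is 2:3, so n(O2) = 0.25765 × 3/2 = 0.38648 mol.
Mass of O2 = 0.38648 mol × 32.00 g/mol = 12.367 g.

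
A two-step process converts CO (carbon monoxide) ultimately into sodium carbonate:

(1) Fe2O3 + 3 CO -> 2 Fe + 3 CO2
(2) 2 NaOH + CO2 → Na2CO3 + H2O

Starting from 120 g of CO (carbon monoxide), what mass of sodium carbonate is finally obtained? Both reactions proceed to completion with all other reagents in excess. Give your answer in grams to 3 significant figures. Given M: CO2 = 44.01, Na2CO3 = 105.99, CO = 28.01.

454 g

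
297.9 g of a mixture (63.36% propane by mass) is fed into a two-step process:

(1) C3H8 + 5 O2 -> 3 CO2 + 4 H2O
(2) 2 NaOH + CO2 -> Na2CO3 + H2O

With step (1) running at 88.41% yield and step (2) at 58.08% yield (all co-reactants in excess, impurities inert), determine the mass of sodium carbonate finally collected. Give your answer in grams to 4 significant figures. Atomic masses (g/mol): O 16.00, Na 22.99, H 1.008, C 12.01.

Pure C3H8 = 297.9 × 0.6336 = 188.75 g.
M(C3H8) = 3(12.01) + 8(1.008) = 44.094 g/mol.
M(Na2CO3) = 2(22.99) + 12.01 + 3(16.00) = 105.99 g/mol.
n(C3H8) = 188.75 / 44.094 = 4.2806 mol.
Step 1 (C3H8:CO2 = 1:3): theoretical n(CO2) = 12.842 mol; at 88.41% yield, n(CO2) = 11.353 mol.
Step 2 (CO2:Na2CO3 = 1:1): theoretical n(Na2CO3) = 11.353 mol, so theoretical mass = 11.353 × 105.99 = 1203.4 g.
At 58.08% yield, actual mass of Na2CO3 = 1203.4 × 0.5808 = 698.91 g.

698.9 g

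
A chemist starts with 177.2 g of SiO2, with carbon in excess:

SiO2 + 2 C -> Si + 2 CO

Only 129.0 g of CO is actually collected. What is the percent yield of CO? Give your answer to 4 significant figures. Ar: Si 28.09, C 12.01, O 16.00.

78.09 %

M(SiO2) = 28.09 + 2(16.00) = 60.09 g/mol.
M(CO) = 12.01 + 16.00 = 28.01 g/mol.
n(SiO2) = 177.20 g / 60.09 g/mol = 2.9489 mol.
From the equation the SiO2:CO mole ratio is 1:2, so n(CO) = 2.9489 × 2/1 = 5.8978 mol.
Mass of CO = 5.8978 mol × 28.01 g/mol = 165.20 g.
This is the theoretical yield. Percent yield = 129.0 g / 165.20 g × 100% = 78.088%.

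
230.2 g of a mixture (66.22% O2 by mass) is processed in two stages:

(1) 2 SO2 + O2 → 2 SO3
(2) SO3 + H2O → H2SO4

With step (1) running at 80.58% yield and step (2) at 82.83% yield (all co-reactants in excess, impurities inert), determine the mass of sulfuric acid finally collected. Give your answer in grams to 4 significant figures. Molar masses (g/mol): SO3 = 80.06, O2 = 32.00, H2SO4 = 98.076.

Pure O2 = 230.2 × 0.6622 = 152.44 g.
n(O2) = 152.44 / 32.00 = 4.7637 mol.
Step 1 (O2:SO3 = 1:2): theoretical n(SO3) = 9.5274 mol; at 80.58% yield, n(SO3) = 7.6772 mol.
Step 2 (SO3:H2SO4 = 1:1): theoretical n(H2SO4) = 7.6772 mol, so theoretical mass = 7.6772 × 98.076 = 752.95 g.
At 82.83% yield, actual mass of H2SO4 = 752.95 × 0.8283 = 623.67 g.

623.7 g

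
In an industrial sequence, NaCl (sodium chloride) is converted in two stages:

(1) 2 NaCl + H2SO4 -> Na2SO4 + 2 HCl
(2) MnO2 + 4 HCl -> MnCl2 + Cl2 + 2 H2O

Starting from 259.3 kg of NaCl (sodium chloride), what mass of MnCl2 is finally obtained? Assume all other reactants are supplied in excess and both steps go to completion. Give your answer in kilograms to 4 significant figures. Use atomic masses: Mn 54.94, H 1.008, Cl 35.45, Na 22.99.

139.6 kg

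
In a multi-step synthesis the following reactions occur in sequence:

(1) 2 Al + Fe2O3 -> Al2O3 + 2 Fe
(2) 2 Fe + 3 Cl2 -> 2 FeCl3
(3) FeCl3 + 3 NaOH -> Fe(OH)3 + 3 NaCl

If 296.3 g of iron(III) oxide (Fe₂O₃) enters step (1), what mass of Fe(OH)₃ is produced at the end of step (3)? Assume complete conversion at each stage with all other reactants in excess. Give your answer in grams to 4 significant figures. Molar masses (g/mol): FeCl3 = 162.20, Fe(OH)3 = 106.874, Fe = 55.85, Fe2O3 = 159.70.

n(Fe2O3) = 296.3 / 159.70 = 1.8554 mol.
Reaction (1): Fe2O3→Fe ratio 1:2 ⇒ n(Fe) = 3.7107 mol.
Reaction (2): Fe→FeCl3 ratio 2:2 ⇒ n(FeCl3) = 3.7107 mol.
Reaction (3): FeCl3→Fe(OH)3 ratio 1:1 ⇒ n(Fe(OH)3) = 3.7107 mol.
Mass of Fe(OH)3 = 3.7107 × 106.874 = 396.58 g.

396.6 g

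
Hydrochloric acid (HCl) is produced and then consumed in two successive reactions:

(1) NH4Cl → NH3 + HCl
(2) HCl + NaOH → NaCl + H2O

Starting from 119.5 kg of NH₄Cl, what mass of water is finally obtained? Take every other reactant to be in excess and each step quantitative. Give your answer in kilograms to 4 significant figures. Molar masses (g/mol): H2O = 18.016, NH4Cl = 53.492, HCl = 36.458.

119.5 kg = 119500 g.
n(NH4Cl) = 119500 / 53.492 = 2234.0 mol.
Step 1 gives a 1:1 ratio of NH4Cl to HCl, so n(HCl) = 2234.0 mol.
In step 2 the HCl:H2O ratio is 1:1, so n(H2O) = 2234.0 mol.
Mass of H2O = 2234.0 × 18.016 = 40247 g = 40.25 kg.

40.25 kg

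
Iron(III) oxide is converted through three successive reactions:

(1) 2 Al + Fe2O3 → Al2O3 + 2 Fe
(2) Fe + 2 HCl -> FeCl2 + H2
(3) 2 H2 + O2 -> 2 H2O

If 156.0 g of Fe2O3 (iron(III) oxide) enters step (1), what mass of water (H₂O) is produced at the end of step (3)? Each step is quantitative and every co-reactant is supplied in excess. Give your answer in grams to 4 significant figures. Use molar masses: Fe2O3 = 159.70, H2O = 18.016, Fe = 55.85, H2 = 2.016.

35.20 g

n(Fe2O3) = 156.0 / 159.70 = 0.97683 mol.
Reaction (1): Fe2O3→Fe ratio 1:2 ⇒ n(Fe) = 1.9537 mol.
Reaction (2): Fe→H2 ratio 1:1 ⇒ n(H2) = 1.9537 mol.
Reaction (3): H2→H2O ratio 2:2 ⇒ n(H2O) = 1.9537 mol.
Mass of H2O = 1.9537 × 18.016 = 35.197 g.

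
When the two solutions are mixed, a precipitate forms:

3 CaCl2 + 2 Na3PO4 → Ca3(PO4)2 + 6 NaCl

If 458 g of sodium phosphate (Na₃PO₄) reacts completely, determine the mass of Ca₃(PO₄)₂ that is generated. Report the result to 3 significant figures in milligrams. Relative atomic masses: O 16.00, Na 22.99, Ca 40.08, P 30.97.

433000 mg

M(Na3PO4) = 3(22.99) + 30.97 + 4(16.00) = 163.94 g/mol.
M(Ca3(PO4)2) = 3(40.08) + 2(30.97) + 8(16.00) = 310.18 g/mol.
n(Na3PO4) = 458.0 g / 163.94 g/mol = 2.794 mol.
From the equation the Na3PO4:Ca3(PO4)2 mole ratio is 2:1, so n(Ca3(PO4)2) = 2.794 × 1/2 = 1.397 mol.
Mass of Ca3(PO4)2 = 1.397 mol × 310.18 g/mol = 433.3 g.
Converting to mg: 433.3 g = 433000 mg.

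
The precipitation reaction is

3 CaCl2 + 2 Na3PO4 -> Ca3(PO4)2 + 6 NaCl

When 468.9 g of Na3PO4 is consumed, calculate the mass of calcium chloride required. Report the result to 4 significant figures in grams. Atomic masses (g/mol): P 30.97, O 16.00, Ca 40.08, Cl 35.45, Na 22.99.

476.1 g

M(Na3PO4) = 3(22.99) + 30.97 + 4(16.00) = 163.94 g/mol.
M(CaCl2) = 40.08 + 2(35.45) = 110.98 g/mol.
n(Na3PO4) = 468.90 g / 163.94 g/mol = 2.8602 mol.
From the equation the Na3PO4:CaCl2 mole ratio is 2:3, so n(CaCl2) = 2.8602 × 3/2 = 4.2903 mol.
Mass of CaCl2 = 4.2903 mol × 110.98 g/mol = 476.14 g.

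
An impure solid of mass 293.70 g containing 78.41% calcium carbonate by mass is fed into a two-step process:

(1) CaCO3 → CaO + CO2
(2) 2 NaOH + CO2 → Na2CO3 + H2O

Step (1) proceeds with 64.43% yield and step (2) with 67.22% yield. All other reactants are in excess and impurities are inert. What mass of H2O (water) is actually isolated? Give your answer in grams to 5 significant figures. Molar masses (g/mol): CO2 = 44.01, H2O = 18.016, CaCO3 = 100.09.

17.953 g

Pure CaCO3 = 293.70 × 0.7841 = 230.290 g.
n(CaCO3) = 230.290 / 100.09 = 2.30083 mol.
Step 1 (CaCO3:CO2 = 1:1): theoretical n(CO2) = 2.30083 mol; at 64.43% yield, n(CO2) = 1.48243 mol.
Step 2 (CO2:H2O = 1:1): theoretical n(H2O) = 1.48243 mol, so theoretical mass = 1.48243 × 18.016 = 26.7074 g.
At 67.22% yield, actual mass of H2O = 26.7074 × 0.6722 = 17.9527 g.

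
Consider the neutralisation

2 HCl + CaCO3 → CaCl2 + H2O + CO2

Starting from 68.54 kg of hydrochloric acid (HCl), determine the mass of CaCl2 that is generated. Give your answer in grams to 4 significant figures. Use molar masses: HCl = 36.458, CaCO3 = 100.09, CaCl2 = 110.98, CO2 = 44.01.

Convert: 68.54 kg = 68540 g.
n(HCl) = 68540 g / 36.458 g/mol = 1880.0 mol.
From the equation the HCl:CaCl2 mole ratio is 2:1, so n(CaCl2) = 1880.0 × 1/2 = 939.99 mol.
Mass of CaCl2 = 939.99 mol × 110.98 g/mol = 104320 g.

104300 g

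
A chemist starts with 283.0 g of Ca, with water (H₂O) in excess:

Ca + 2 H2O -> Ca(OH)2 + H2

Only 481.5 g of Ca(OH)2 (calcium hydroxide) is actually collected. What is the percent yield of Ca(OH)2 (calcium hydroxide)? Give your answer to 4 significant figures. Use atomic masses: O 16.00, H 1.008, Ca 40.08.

M(Ca) = 40.08 g/mol.
M(Ca(OH)2) = 40.08 + 2(16.00) + 2(1.008) = 74.096 g/mol.
n(Ca) = 283.00 g / 40.08 g/mol = 7.0609 mol.
From the equation the Ca:Ca(OH)2 mole ratio is 1:1, so n(Ca(OH)2) = 7.0609 × 1/1 = 7.0609 mol.
Mass of Ca(OH)2 = 7.0609 mol × 74.096 g/mol = 523.18 g.
This is the theoretical yield. Percent yield = 481.5 g / 523.18 g × 100% = 92.033%.

92.03 %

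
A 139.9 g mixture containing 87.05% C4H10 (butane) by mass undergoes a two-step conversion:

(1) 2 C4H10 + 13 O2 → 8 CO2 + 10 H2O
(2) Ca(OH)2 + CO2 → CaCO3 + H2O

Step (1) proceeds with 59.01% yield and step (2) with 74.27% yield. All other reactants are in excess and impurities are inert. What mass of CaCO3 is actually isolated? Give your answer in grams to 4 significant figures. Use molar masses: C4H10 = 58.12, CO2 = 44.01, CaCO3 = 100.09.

Pure C4H10 = 139.9 × 0.8705 = 121.78 g.
n(C4H10) = 121.78 / 58.12 = 2.0954 mol.
Step 1 (C4H10:CO2 = 2:8): theoretical n(CO2) = 8.3815 mol; at 59.01% yield, n(CO2) = 4.9459 mol.
Step 2 (CO2:CaCO3 = 1:1): theoretical n(CaCO3) = 4.9459 mol, so theoretical mass = 4.9459 × 100.09 = 495.04 g.
At 74.27% yield, actual mass of CaCO3 = 495.04 × 0.7427 = 367.66 g.

367.7 g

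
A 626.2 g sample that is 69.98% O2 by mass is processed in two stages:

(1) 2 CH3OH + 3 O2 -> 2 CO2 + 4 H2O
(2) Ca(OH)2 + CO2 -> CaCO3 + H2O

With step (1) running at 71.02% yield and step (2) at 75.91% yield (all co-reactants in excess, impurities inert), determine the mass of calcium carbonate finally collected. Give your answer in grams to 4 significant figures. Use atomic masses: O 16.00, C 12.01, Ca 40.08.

492.6 g

Pure O2 = 626.2 × 0.6998 = 438.21 g.
M(O2) = 2(16.00) = 32.00 g/mol.
M(CaCO3) = 40.08 + 12.01 + 3(16.00) = 100.09 g/mol.
n(O2) = 438.21 / 32.00 = 13.694 mol.
Step 1 (O2:CO2 = 3:2): theoretical n(CO2) = 9.1295 mol; at 71.02% yield, n(CO2) = 6.4838 mol.
Step 2 (CO2:CaCO3 = 1:1): theoretical n(CaCO3) = 6.4838 mol, so theoretical mass = 6.4838 × 100.09 = 648.96 g.
At 75.91% yield, actual mass of CaCO3 = 648.96 × 0.7591 = 492.62 g.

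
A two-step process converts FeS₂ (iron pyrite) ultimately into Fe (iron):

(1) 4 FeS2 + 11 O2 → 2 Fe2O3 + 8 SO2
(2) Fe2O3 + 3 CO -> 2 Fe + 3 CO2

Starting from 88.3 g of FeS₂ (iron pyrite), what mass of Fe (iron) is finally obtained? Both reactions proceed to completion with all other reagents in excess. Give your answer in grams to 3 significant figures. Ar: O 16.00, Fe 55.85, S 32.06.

41.1 g

M(FeS2) = 55.85 + 2(32.06) = 119.97 g/mol.
M(Fe) = 55.85 g/mol.
n(FeS2) = 88.30 / 119.97 = 0.7360 mol.
Step 1 gives a 4:2 ratio of FeS2 to Fe2O3, so n(Fe2O3) = 0.3680 mol.
In step 2 the Fe2O3:Fe ratio is 1:2, so n(Fe) = 0.7360 mol.
Mass of Fe = 0.7360 × 55.85 = 41.11 g.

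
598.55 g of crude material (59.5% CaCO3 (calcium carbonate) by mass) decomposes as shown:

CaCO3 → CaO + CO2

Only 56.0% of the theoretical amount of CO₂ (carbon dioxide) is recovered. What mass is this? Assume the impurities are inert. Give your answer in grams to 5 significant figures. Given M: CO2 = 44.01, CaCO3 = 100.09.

Pure CaCO3 available = 598.55 g × 0.595 = 356.137 g.
n(CaCO3) = 356.137 g / 100.09 g/mol = 3.55817 mol.
From the equation the CaCO3:CO2 mole ratio is 1:1, so n(CO2) = 3.55817 × 1/1 = 3.55817 mol.
Mass of CO2 = 3.55817 mol × 44.01 g/mol = 156.595 g.
Actual mass collected = 156.595 g × 0.560 = 87.6932 g.

87.693 g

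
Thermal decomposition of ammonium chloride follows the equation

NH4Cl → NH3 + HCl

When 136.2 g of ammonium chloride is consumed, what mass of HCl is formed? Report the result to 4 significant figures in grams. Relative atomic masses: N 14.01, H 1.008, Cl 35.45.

M(NH4Cl) = 14.01 + 4(1.008) + 35.45 = 53.492 g/mol.
M(HCl) = 1.008 + 35.45 = 36.458 g/mol.
n(NH4Cl) = 136.20 g / 53.492 g/mol = 2.5462 mol.
From the equation the NH4Cl:HCl mole ratio is 1:1, so n(HCl) = 2.5462 × 1/1 = 2.5462 mol.
Mass of HCl = 2.5462 mol × 36.458 g/mol = 92.828 g.

92.83 g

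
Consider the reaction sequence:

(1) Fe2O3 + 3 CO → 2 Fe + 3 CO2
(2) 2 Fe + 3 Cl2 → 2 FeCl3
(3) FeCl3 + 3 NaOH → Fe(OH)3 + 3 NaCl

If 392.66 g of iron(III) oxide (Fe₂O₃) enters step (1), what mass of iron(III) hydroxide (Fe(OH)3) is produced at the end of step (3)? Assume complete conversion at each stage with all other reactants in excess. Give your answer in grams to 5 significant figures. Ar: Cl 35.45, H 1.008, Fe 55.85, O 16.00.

525.55 g

M(Fe2O3) = 2(55.85) + 3(16.00) = 159.70 g/mol.
M(Fe(OH)3) = 55.85 + 3(16.00) + 3(1.008) = 106.874 g/mol.
n(Fe2O3) = 392.66 / 159.70 = 2.45874 mol.
Reaction (1): Fe2O3→Fe ratio 1:2 ⇒ n(Fe) = 4.91747 mol.
Reaction (2): Fe→FeCl3 ratio 2:2 ⇒ n(FeCl3) = 4.91747 mol.
Reaction (3): FeCl3→Fe(OH)3 ratio 1:1 ⇒ n(Fe(OH)3) = 4.91747 mol.
Mass of Fe(OH)3 = 4.91747 × 106.874 = 525.550 g.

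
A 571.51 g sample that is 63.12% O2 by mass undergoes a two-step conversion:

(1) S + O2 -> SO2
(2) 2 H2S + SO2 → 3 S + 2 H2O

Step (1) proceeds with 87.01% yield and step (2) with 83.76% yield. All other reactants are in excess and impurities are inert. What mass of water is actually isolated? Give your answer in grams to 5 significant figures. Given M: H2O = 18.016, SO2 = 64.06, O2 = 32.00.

Pure O2 = 571.51 × 0.6312 = 360.737 g.
n(O2) = 360.737 / 32.00 = 11.2730 mol.
Step 1 (O2:SO2 = 1:1): theoretical n(SO2) = 11.2730 mol; at 87.01% yield, n(SO2) = 9.80867 mol.
Step 2 (SO2:H2O = 1:2): theoretical n(H2O) = 19.6173 mol, so theoretical mass = 19.6173 × 18.016 = 353.426 g.
At 83.76% yield, actual mass of H2O = 353.426 × 0.8376 = 296.030 g.

296.03 g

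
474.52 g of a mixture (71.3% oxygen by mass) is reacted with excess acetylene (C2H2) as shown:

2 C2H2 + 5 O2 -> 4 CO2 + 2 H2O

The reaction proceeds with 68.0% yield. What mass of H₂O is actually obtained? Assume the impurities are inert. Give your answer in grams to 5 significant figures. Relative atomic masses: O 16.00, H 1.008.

51.811 g

Pure O2 available = 474.52 g × 0.713 = 338.333 g.
M(O2) = 2(16.00) = 32.00 g/mol.
M(H2O) = 2(1.008) + 16.00 = 18.016 g/mol.
n(O2) = 338.333 g / 32.00 g/mol = 10.5729 mol.
From the equation the O2:H2O mole ratio is 5:2, so n(H2O) = 10.5729 × 2/5 = 4.22916 mol.
Mass of H2O = 4.22916 mol × 18.016 g/mol = 76.1925 g.
Actual mass collected = 76.1925 g × 0.680 = 51.8109 g.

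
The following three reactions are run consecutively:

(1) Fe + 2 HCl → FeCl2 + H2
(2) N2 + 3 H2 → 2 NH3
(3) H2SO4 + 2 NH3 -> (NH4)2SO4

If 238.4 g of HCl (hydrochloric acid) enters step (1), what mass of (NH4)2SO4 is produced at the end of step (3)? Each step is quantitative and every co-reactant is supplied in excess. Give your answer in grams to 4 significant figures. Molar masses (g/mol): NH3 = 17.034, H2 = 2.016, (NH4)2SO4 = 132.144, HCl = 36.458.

144.0 g

n(HCl) = 238.4 / 36.458 = 6.5390 mol.
Reaction (1): HCl→H2 ratio 2:1 ⇒ n(H2) = 3.2695 mol.
Reaction (2): H2→NH3 ratio 3:2 ⇒ n(NH3) = 2.1797 mol.
Reaction (3): NH3→(NH4)2SO4 ratio 2:1 ⇒ n((NH4)2SO4) = 1.0898 mol.
Mass of (NH4)2SO4 = 1.0898 × 132.144 = 144.02 g.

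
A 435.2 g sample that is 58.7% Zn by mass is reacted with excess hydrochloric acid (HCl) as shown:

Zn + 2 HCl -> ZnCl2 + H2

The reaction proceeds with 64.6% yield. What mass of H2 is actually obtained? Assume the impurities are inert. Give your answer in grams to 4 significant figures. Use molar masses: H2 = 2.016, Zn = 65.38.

Pure Zn available = 435.2 g × 0.587 = 255.46 g.
n(Zn) = 255.46 g / 65.38 g/mol = 3.9073 mol.
From the equation the Zn:H2 mole ratio is 1:1, so n(H2) = 3.9073 × 1/1 = 3.9073 mol.
Mass of H2 = 3.9073 mol × 2.016 g/mol = 7.8772 g.
Actual mass collected = 7.8772 g × 0.646 = 5.0887 g.

5.089 g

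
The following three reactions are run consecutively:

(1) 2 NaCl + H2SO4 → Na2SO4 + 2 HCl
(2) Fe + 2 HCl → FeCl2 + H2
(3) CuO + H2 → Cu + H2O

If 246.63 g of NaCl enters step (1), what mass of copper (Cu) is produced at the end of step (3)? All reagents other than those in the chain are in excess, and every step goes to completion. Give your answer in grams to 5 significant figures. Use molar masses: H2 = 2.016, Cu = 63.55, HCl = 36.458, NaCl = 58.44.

n(NaCl) = 246.63 / 58.44 = 4.22023 mol.
Reaction (1): NaCl→HCl ratio 2:2 ⇒ n(HCl) = 4.22023 mol.
Reaction (2): HCl→H2 ratio 2:1 ⇒ n(H2) = 2.11011 mol.
Reaction (3): H2→Cu ratio 1:1 ⇒ n(Cu) = 2.11011 mol.
Mass of Cu = 2.11011 × 63.55 = 134.098 g.

134.10 g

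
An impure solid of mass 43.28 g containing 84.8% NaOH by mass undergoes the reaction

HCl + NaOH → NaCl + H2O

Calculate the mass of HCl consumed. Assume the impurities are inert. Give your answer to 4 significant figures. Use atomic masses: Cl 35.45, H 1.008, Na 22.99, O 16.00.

Mass of pure NaOH = 43.28 g × 0.848 = 36.701 g.
M(NaOH) = 22.99 + 16.00 + 1.008 = 39.998 g/mol.
M(HCl) = 1.008 + 35.45 = 36.458 g/mol.
n(NaOH) = 36.701 g / 39.998 g/mol = 0.91758 mol.
From the equation the NaOH:HCl mole ratio is 1:1, so n(HCl) = 0.91758 × 1/1 = 0.91758 mol.
Mass of HCl = 0.91758 mol × 36.458 g/mol = 33.453 g.

33.45 g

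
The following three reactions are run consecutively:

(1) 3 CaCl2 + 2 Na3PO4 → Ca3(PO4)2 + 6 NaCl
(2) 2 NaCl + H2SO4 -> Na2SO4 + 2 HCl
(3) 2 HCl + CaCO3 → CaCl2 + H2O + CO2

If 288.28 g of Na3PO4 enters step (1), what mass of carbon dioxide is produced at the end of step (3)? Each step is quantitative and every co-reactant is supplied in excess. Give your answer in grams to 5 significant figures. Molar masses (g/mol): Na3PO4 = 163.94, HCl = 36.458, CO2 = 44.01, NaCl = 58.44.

n(Na3PO4) = 288.28 / 163.94 = 1.75845 mol.
Reaction (1): Na3PO4→NaCl ratio 2:6 ⇒ n(NaCl) = 5.27534 mol.
Reaction (2): NaCl→HCl ratio 2:2 ⇒ n(HCl) = 5.27534 mol.
Reaction (3): HCl→CO2 ratio 2:1 ⇒ n(CO2) = 2.63767 mol.
Mass of CO2 = 2.63767 × 44.01 = 116.084 g.

116.08 g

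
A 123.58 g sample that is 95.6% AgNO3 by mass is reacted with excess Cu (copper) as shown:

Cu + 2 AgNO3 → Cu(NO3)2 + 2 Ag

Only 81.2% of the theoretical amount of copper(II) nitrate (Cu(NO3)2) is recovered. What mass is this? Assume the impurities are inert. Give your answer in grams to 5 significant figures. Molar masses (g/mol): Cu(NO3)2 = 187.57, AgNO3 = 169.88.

52.961 g

Pure AgNO3 available = 123.58 g × 0.956 = 118.142 g.
n(AgNO3) = 118.142 g / 169.88 g/mol = 0.695447 mol.
From the equation the AgNO3:Cu(NO3)2 mole ratio is 2:1, so n(Cu(NO3)2) = 0.695447 × 1/2 = 0.347723 mol.
Mass of Cu(NO3)2 = 0.347723 mol × 187.57 g/mol = 65.2225 g.
Actual mass collected = 65.2225 g × 0.812 = 52.9606 g.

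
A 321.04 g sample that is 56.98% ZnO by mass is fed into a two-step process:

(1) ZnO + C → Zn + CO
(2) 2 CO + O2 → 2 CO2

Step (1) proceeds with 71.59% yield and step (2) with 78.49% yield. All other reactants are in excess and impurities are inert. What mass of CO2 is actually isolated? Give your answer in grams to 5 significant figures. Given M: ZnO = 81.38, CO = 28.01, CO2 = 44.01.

55.588 g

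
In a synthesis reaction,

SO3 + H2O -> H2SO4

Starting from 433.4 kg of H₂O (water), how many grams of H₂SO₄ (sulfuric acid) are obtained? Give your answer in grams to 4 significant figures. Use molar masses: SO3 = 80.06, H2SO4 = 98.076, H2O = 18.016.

Convert: 433.4 kg = 433400 g.
n(H2O) = 433400 g / 18.016 g/mol = 24056 mol.
From the equation the H2O:H2SO4 mole ratio is 1:1, so n(H2SO4) = 24056 × 1/1 = 24056 mol.
Mass of H2SO4 = 24056 mol × 98.076 g/mol = 2.3594 × 10^6 g.

2359000 g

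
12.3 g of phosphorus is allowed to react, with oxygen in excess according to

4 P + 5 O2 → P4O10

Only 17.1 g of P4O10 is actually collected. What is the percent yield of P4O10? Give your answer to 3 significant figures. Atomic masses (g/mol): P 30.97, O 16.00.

60.7 %

M(P) = 30.97 g/mol.
M(P4O10) = 4(30.97) + 10(16.00) = 283.88 g/mol.
n(P) = 12.30 g / 30.97 g/mol = 0.3972 mol.
From the equation the P:P4O10 mole ratio is 4:1, so n(P4O10) = 0.3972 × 1/4 = 0.09929 mol.
Mass of P4O10 = 0.09929 mol × 283.88 g/mol = 28.19 g.
This is the theoretical yield. Percent yield = 17.1 g / 28.19 g × 100% = 60.67%.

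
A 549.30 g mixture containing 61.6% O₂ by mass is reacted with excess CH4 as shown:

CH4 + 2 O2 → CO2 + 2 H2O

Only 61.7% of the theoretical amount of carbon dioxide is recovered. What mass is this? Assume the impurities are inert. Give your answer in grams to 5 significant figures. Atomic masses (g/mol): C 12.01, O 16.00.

143.56 g

Pure O2 available = 549.30 g × 0.616 = 338.369 g.
M(O2) = 2(16.00) = 32.00 g/mol.
M(CO2) = 12.01 + 2(16.00) = 44.01 g/mol.
n(O2) = 338.369 g / 32.00 g/mol = 10.5740 mol.
From the equation the O2:CO2 mole ratio is 2:1, so n(CO2) = 10.5740 × 1/2 = 5.28701 mol.
Mass of CO2 = 5.28701 mol × 44.01 g/mol = 232.681 g.
Actual mass collected = 232.681 g × 0.617 = 143.564 g.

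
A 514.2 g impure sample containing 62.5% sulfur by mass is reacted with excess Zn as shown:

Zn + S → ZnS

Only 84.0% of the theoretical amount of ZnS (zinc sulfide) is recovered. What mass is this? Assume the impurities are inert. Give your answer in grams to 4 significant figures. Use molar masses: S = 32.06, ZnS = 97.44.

820.5 g

Pure S available = 514.2 g × 0.625 = 321.38 g.
n(S) = 321.38 g / 32.06 g/mol = 10.024 mol.
From the equation the S:ZnS mole ratio is 1:1, so n(ZnS) = 10.024 × 1/1 = 10.024 mol.
Mass of ZnS = 10.024 mol × 97.44 g/mol = 976.76 g.
Actual mass collected = 976.76 g × 0.840 = 820.47 g.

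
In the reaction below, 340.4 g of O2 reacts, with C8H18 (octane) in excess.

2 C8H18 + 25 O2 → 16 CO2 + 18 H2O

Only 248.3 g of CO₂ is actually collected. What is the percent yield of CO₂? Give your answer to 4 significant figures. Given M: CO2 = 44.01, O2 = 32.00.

82.87 %

n(O2) = 340.40 g / 32.00 g/mol = 10.637 mol.
From the equation the O2:CO2 mole ratio is 25:16, so n(CO2) = 10.637 × 16/25 = 6.8080 mol.
Mass of CO2 = 6.8080 mol × 44.01 g/mol = 299.62 g.
This is the theoretical yield. Percent yield = 248.3 g / 299.62 g × 100% = 82.872%.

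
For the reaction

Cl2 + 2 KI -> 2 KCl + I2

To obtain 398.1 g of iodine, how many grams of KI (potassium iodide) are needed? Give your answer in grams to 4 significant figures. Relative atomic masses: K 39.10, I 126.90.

520.8 g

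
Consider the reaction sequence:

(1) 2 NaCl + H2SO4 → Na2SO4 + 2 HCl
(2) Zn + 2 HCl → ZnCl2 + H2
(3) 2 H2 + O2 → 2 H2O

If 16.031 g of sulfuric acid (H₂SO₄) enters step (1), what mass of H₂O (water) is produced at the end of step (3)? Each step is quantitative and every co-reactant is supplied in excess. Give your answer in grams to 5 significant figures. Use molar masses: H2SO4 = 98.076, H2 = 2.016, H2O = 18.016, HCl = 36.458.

n(H2SO4) = 16.031 / 98.076 = 0.163455 mol.
Reaction (1): H2SO4→HCl ratio 1:2 ⇒ n(HCl) = 0.326910 mol.
Reaction (2): HCl→H2 ratio 2:1 ⇒ n(H2) = 0.163455 mol.
Reaction (3): H2→H2O ratio 2:2 ⇒ n(H2O) = 0.163455 mol.
Mass of H2O = 0.163455 × 18.016 = 2.94480 g.

2.9448 g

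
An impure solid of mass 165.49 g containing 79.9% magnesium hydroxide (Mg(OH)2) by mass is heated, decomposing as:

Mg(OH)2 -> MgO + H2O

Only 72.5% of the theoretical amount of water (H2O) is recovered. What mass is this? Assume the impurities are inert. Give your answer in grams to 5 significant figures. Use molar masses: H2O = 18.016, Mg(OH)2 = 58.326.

29.611 g

Pure Mg(OH)2 available = 165.49 g × 0.799 = 132.227 g.
n(Mg(OH)2) = 132.227 g / 58.326 g/mol = 2.26703 mol.
From the equation the Mg(OH)2:H2O mole ratio is 1:1, so n(H2O) = 2.26703 × 1/1 = 2.26703 mol.
Mass of H2O = 2.26703 mol × 18.016 g/mol = 40.8427 g.
Actual mass collected = 40.8427 g × 0.725 = 29.6110 g.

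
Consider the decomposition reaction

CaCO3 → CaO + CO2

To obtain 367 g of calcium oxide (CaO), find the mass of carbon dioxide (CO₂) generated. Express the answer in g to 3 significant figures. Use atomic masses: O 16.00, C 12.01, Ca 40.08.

288 g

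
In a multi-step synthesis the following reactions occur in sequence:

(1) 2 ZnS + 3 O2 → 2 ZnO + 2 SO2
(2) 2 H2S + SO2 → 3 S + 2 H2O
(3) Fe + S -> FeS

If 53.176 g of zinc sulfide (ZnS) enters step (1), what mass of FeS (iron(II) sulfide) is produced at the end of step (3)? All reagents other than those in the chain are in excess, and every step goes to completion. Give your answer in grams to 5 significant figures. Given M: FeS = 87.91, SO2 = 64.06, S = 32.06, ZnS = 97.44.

n(ZnS) = 53.176 / 97.44 = 0.545731 mol.
Reaction (1): ZnS→SO2 ratio 2:2 ⇒ n(SO2) = 0.545731 mol.
Reaction (2): SO2→S ratio 1:3 ⇒ n(S) = 1.63719 mol.
Reaction (3): S→FeS ratio 1:1 ⇒ n(FeS) = 1.63719 mol.
Mass of FeS = 1.63719 × 87.91 = 143.926 g.

143.93 g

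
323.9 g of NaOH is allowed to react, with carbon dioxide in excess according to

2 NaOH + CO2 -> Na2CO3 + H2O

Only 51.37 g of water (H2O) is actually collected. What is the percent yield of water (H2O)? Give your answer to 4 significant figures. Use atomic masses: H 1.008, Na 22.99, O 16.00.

70.42 %

M(NaOH) = 22.99 + 16.00 + 1.008 = 39.998 g/mol.
M(H2O) = 2(1.008) + 16.00 = 18.016 g/mol.
n(NaOH) = 323.90 g / 39.998 g/mol = 8.0979 mol.
From the equation the NaOH:H2O mole ratio is 2:1, so n(H2O) = 8.0979 × 1/2 = 4.0490 mol.
Mass of H2O = 4.0490 mol × 18.016 g/mol = 72.946 g.
This is the theoretical yield. Percent yield = 51.37 g / 72.946 g × 100% = 70.422%.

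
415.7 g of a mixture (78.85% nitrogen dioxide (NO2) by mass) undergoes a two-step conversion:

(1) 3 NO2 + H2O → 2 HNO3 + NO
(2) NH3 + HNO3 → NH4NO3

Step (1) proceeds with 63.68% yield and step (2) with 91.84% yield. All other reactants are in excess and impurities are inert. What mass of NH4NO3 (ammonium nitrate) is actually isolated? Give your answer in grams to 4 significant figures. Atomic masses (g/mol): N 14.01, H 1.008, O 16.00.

Pure NO2 = 415.7 × 0.7885 = 327.78 g.
M(NO2) = 14.01 + 2(16.00) = 46.01 g/mol.
M(NH4NO3) = 2(14.01) + 4(1.008) + 3(16.00) = 80.052 g/mol.
n(NO2) = 327.78 / 46.01 = 7.1241 mol.
Step 1 (NO2:HNO3 = 3:2): theoretical n(HNO3) = 4.7494 mol; at 63.68% yield, n(HNO3) = 3.0244 mol.
Step 2 (HNO3:NH4NO3 = 1:1): theoretical n(NH4NO3) = 3.0244 mol, so theoretical mass = 3.0244 × 80.052 = 242.11 g.
At 91.84% yield, actual mass of NH4NO3 = 242.11 × 0.9184 = 222.35 g.

222.4 g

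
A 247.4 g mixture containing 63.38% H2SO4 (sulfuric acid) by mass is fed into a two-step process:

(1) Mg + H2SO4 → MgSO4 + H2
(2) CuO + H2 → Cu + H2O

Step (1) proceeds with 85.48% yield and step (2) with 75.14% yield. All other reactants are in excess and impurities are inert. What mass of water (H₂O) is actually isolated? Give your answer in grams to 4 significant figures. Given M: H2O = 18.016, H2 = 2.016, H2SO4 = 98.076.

Pure H2SO4 = 247.4 × 0.6338 = 156.80 g.
n(H2SO4) = 156.80 / 98.076 = 1.5988 mol.
Step 1 (H2SO4:H2 = 1:1): theoretical n(H2) = 1.5988 mol; at 85.48% yield, n(H2) = 1.3666 mol.
Step 2 (H2:H2O = 1:1): theoretical n(H2O) = 1.3666 mol, so theoretical mass = 1.3666 × 18.016 = 24.621 g.
At 75.14% yield, actual mass of H2O = 24.621 × 0.7514 = 18.500 g.

18.50 g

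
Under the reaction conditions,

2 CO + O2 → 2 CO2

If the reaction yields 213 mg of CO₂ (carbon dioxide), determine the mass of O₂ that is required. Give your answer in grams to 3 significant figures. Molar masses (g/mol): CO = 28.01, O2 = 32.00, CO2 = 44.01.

0.0774 g

Convert: 213 mg = 0.2130 g.
n(CO2) = 0.2130 g / 44.01 g/mol = 0.004840 mol.
From the equation the CO2:O2 mole ratio is 2:1, so n(O2) = 0.004840 × 1/2 = 0.002420 mol.
Mass of O2 = 0.002420 mol × 32.00 g/mol = 0.07744 g.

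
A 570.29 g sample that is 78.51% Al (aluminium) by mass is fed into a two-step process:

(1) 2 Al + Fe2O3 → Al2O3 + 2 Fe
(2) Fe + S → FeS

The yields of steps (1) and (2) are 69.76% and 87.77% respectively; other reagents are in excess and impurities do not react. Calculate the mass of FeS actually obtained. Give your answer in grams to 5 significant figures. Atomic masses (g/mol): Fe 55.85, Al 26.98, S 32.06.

893.24 g

Pure Al = 570.29 × 0.7851 = 447.735 g.
M(Al) = 26.98 g/mol.
M(FeS) = 55.85 + 32.06 = 87.91 g/mol.
n(Al) = 447.735 / 26.98 = 16.5951 mol.
Step 1 (Al:Fe = 2:2): theoretical n(Fe) = 16.5951 mol; at 69.76% yield, n(Fe) = 11.5767 mol.
Step 2 (Fe:FeS = 1:1): theoretical n(FeS) = 11.5767 mol, so theoretical mass = 11.5767 × 87.91 = 1017.71 g.
At 87.77% yield, actual mass of FeS = 1017.71 × 0.8777 = 893.243 g.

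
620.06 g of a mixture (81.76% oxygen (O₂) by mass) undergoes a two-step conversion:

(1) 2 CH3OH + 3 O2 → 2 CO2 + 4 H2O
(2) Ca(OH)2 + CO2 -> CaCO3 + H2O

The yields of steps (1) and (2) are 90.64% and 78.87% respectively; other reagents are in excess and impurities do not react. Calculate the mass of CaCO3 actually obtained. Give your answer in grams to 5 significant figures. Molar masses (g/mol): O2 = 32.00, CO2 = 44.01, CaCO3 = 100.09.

755.71 g

Pure O2 = 620.06 × 0.8176 = 506.961 g.
n(O2) = 506.961 / 32.00 = 15.8425 mol.
Step 1 (O2:CO2 = 3:2): theoretical n(CO2) = 10.5617 mol; at 90.64% yield, n(CO2) = 9.57311 mol.
Step 2 (CO2:CaCO3 = 1:1): theoretical n(CaCO3) = 9.57311 mol, so theoretical mass = 9.57311 × 100.09 = 958.173 g.
At 78.87% yield, actual mass of CaCO3 = 958.173 × 0.7887 = 755.711 g.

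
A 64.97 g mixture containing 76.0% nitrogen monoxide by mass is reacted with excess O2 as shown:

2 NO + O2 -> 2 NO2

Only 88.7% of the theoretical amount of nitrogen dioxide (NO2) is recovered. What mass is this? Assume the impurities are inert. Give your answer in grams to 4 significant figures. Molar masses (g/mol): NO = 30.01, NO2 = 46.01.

Pure NO available = 64.97 g × 0.760 = 49.377 g.
n(NO) = 49.377 g / 30.01 g/mol = 1.6454 mol.
From the equation the NO:NO2 mole ratio is 2:2, so n(NO2) = 1.6454 × 2/2 = 1.6454 mol.
Mass of NO2 = 1.6454 mol × 46.01 g/mol = 75.703 g.
Actual mass collected = 75.703 g × 0.887 = 67.149 g.

67.15 g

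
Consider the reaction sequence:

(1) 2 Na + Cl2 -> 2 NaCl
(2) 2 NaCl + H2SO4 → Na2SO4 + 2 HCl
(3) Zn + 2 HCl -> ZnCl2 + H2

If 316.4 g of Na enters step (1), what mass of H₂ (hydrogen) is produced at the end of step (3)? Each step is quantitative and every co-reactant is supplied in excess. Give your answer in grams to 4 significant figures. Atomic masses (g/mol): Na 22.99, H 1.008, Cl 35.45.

13.87 g

M(Na) = 22.99 g/mol.
M(H2) = 2(1.008) = 2.016 g/mol.
n(Na) = 316.4 / 22.99 = 13.763 mol.
Reaction (1): Na→NaCl ratio 2:2 ⇒ n(NaCl) = 13.763 mol.
Reaction (2): NaCl→HCl ratio 2:2 ⇒ n(HCl) = 13.763 mol.
Reaction (3): HCl→H2 ratio 2:1 ⇒ n(H2) = 6.8813 mol.
Mass of H2 = 6.8813 × 2.016 = 13.873 g.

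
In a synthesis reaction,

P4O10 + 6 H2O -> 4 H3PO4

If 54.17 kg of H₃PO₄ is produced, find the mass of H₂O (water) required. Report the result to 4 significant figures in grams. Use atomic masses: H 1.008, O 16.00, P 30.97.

M(H3PO4) = 3(1.008) + 30.97 + 4(16.00) = 97.994 g/mol.
M(H2O) = 2(1.008) + 16.00 = 18.016 g/mol.
Convert: 54.17 kg = 54170 g.
n(H3PO4) = 54170 g / 97.994 g/mol = 552.79 mol.
From the equation the H3PO4:H2O mole ratio is 4:6, so n(H2O) = 552.79 × 6/4 = 829.18 mol.
Mass of H2O = 829.18 mol × 18.016 g/mol = 14939 g.

14940 g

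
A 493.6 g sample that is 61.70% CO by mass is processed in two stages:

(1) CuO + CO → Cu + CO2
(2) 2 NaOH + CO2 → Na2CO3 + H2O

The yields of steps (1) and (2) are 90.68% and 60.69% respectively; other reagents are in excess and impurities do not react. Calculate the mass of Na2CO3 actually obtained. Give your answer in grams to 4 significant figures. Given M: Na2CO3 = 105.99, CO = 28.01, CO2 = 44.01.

Pure CO = 493.6 × 0.6170 = 304.55 g.
n(CO) = 304.55 / 28.01 = 10.873 mol.
Step 1 (CO:CO2 = 1:1): theoretical n(CO2) = 10.873 mol; at 90.68% yield, n(CO2) = 9.8596 mol.
Step 2 (CO2:Na2CO3 = 1:1): theoretical n(Na2CO3) = 9.8596 mol, so theoretical mass = 9.8596 × 105.99 = 1045.0 g.
At 60.69% yield, actual mass of Na2CO3 = 1045.0 × 0.6069 = 634.22 g.

634.2 g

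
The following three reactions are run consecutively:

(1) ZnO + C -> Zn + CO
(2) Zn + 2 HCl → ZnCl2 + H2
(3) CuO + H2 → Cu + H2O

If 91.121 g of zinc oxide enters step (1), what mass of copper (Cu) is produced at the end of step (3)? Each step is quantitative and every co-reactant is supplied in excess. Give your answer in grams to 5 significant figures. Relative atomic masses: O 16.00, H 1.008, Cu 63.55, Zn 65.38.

M(ZnO) = 65.38 + 16.00 = 81.38 g/mol.
M(Cu) = 63.55 g/mol.
n(ZnO) = 91.121 / 81.38 = 1.11970 mol.
Reaction (1): ZnO→Zn ratio 1:1 ⇒ n(Zn) = 1.11970 mol.
Reaction (2): Zn→H2 ratio 1:1 ⇒ n(H2) = 1.11970 mol.
Reaction (3): H2→Cu ratio 1:1 ⇒ n(Cu) = 1.11970 mol.
Mass of Cu = 1.11970 × 63.55 = 71.1568 g.

71.157 g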